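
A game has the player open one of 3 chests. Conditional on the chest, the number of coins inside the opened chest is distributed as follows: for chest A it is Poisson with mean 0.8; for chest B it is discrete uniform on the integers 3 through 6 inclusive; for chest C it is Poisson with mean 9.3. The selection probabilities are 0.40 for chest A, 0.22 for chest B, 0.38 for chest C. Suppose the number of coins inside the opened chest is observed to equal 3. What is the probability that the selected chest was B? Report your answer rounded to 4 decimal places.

Likelihoods P(X=3 | ·): A: 0.0383427; B: 0.25; C: 0.0122563.
Posterior ∝ prior × likelihood. Numerator for B: 0.22·0.25 = 0.055.
Normalizing constant: 0.4·0.0383427 + 0.22·0.25 + 0.38·0.0122563 = 0.0749945.
P(B | observation) = 0.055 / 0.0749945 = 0.733387.

0.7334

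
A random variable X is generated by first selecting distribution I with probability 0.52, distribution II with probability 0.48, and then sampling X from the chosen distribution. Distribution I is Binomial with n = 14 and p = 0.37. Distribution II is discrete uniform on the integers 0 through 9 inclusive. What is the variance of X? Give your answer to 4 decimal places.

5.7724

Per component, I: μ=5.18, E[X²]=30.0958; II: μ=4.5, E[X²]=28.5.
E[X] = 0.52·5.18 + 0.48·4.5 = 4.8536.
E[X²] = 0.52·30.0958 + 0.48·28.5 = 29.3298.
Var(X) = E[X²] − (E[X])² = 29.3298 − 23.5574 = 5.77238.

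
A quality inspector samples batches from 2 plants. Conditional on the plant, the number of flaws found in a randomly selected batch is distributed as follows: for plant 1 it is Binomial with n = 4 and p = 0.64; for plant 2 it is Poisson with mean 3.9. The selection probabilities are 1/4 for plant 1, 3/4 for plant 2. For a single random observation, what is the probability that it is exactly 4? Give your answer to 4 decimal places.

Conditional on each plant, P(X = 4): 1: 0.167772; 2: 0.195119.
By total probability, P(X = 4) = 0.25·0.167772 + 0.75·0.195119 = 0.188282.

0.1883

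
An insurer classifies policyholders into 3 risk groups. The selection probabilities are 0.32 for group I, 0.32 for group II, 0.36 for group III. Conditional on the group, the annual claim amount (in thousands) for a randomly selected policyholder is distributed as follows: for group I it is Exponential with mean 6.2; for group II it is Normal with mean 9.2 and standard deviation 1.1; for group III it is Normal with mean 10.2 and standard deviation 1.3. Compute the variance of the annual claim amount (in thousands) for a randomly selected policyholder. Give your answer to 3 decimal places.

Per component, I: μ=6.2, E[X²]=76.88; II: μ=9.2, E[X²]=85.85; III: μ=10.2, E[X²]=105.73.
E[X] = 0.32·6.2 + 0.32·9.2 + 0.36·10.2 = 8.6.
E[X²] = 0.32·76.88 + 0.32·85.85 + 0.36·105.73 = 90.1364.
Var(X) = E[X²] − (E[X])² = 90.1364 − 73.96 = 16.1764.

16.176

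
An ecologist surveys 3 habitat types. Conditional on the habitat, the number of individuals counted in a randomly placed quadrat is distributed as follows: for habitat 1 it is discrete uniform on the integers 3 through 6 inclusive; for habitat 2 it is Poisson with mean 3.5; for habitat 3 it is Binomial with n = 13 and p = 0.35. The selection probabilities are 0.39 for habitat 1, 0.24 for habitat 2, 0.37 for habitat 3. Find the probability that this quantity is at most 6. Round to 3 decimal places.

Conditional on each habitat, P(X ≤ 6): 1: 1; 2: 0.934712; 3: 0.870532.
By total probability, P(X ≤ 6) = 0.39·1 + 0.24·0.934712 + 0.37·0.870532 = 0.936428.

0.936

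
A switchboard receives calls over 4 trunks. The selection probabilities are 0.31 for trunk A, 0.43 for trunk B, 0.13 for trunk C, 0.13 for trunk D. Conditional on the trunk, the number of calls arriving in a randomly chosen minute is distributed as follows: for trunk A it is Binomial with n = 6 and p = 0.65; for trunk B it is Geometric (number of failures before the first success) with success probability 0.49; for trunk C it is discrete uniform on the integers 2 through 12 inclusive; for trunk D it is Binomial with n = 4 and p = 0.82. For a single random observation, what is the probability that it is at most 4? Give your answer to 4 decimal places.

0.7917

Conditional on each trunk, P(X ≤ 4): A: 0.68092; B: 0.965497; C: 0.272727; D: 1.
By total probability, P(X ≤ 4) = 0.31·0.68092 + 0.43·0.965497 + 0.13·0.272727 + 0.13·1 = 0.791704.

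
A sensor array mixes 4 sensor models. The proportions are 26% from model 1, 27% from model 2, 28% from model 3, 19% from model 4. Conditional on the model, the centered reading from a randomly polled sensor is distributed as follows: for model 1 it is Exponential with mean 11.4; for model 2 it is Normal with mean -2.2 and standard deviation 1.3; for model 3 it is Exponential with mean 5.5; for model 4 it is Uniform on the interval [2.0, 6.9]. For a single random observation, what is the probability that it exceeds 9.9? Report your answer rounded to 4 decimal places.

0.1554

Conditional on each model, P(X > 9.9): 1: 0.419614; 2: 0; 3: 0.165299; 4: 0.
By total probability, P(X > 9.9) = 0.26·0.419614 + 0.27·0 + 0.28·0.165299 + 0.19·0 = 0.155383.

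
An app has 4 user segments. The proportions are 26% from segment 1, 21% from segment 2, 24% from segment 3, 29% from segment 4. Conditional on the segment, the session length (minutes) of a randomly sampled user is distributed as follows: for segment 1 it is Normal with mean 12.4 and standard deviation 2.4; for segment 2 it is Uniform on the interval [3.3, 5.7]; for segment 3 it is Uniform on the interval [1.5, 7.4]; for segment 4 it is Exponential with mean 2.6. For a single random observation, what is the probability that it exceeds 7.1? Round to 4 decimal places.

0.2876

Conditional on each segment, P(X > 7.1): 1: 0.986389; 2: 0; 3: 0.0508475; 4: 0.0651691.
By total probability, P(X > 7.1) = 0.26·0.986389 + 0.21·0 + 0.24·0.0508475 + 0.29·0.0651691 = 0.287564.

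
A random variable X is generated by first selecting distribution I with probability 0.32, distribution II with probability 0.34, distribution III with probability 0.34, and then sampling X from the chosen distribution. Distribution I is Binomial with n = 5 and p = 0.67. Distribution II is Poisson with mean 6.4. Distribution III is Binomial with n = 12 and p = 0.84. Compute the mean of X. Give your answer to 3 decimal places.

6.675

Component means — I: 3.35; II: 6.4; III: 10.08.
E[X] = 0.32·3.35 + 0.34·6.4 + 0.34·10.08 = 6.6752.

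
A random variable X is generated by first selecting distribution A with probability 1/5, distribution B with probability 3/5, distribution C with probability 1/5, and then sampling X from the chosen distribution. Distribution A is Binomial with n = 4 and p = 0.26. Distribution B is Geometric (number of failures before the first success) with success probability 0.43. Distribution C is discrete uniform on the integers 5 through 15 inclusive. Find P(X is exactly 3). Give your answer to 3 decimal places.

0.058

Conditional on each component, P(X = 3): A: 0.052025; B: 0.079633; C: 0.
By total probability, P(X = 3) = 0.2·0.052025 + 0.6·0.079633 + 0.2·0 = 0.0581848.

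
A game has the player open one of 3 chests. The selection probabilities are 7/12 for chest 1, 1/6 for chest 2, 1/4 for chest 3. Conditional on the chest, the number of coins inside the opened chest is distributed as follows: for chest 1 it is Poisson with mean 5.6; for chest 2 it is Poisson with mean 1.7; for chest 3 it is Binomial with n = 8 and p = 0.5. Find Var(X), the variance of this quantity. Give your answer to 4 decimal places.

Per component, 1: μ=5.6, E[X²]=36.96; 2: μ=1.7, E[X²]=4.59; 3: μ=4, E[X²]=18.
E[X] = 0.583333·5.6 + 0.166667·1.7 + 0.25·4 = 4.55.
E[X²] = 0.583333·36.96 + 0.166667·4.59 + 0.25·18 = 26.825.
Var(X) = E[X²] − (E[X])² = 26.825 − 20.7025 = 6.1225.

6.1225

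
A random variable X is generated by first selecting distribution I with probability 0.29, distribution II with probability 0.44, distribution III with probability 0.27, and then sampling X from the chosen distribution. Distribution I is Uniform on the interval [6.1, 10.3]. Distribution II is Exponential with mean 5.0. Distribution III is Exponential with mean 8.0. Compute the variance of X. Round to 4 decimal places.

Per component, I: μ=8.2, E[X²]=68.71; II: μ=5, E[X²]=50; III: μ=8, E[X²]=128.
E[X] = 0.29·8.2 + 0.44·5 + 0.27·8 = 6.738.
E[X²] = 0.29·68.71 + 0.44·50 + 0.27·128 = 76.4859.
Var(X) = E[X²] − (E[X])² = 76.4859 − 45.4006 = 31.0853.

31.0853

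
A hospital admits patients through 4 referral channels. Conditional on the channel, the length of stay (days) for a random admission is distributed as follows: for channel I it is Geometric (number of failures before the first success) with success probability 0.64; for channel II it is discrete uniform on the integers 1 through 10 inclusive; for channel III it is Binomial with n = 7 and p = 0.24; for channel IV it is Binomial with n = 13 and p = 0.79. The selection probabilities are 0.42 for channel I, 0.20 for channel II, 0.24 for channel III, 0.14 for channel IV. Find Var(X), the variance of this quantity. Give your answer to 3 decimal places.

Per component, I: μ=0.5625, E[X²]=1.19531; II: μ=5.5, E[X²]=38.5; III: μ=1.68, E[X²]=4.0992; IV: μ=10.27, E[X²]=107.63.
E[X] = 0.42·0.5625 + 0.2·5.5 + 0.24·1.68 + 0.14·10.27 = 3.17725.
E[X²] = 0.42·1.19531 + 0.2·38.5 + 0.24·4.0992 + 0.14·107.63 = 24.254.
Var(X) = E[X²] − (E[X])² = 24.254 − 10.0949 = 14.1591.

14.159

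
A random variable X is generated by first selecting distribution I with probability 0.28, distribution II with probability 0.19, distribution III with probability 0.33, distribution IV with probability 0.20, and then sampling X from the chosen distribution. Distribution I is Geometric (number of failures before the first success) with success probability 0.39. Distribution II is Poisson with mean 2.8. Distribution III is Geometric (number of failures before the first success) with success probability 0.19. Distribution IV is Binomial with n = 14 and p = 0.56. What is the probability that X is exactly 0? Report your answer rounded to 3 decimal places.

Conditional on each component, P(X = 0): I: 0.39; II: 0.0608101; III: 0.19; IV: 1.01938e-05.
By total probability, P(X = 0) = 0.28·0.39 + 0.19·0.0608101 + 0.33·0.19 + 0.2·1.01938e-05 = 0.183456.

0.183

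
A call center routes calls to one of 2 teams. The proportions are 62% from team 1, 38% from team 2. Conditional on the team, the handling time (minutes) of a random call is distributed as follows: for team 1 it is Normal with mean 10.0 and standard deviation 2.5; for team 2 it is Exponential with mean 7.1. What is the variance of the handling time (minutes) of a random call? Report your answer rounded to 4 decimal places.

Per component, 1: μ=10, E[X²]=106.25; 2: μ=7.1, E[X²]=100.82.
E[X] = 0.62·10 + 0.38·7.1 = 8.898.
E[X²] = 0.62·106.25 + 0.38·100.82 = 104.187.
Var(X) = E[X²] − (E[X])² = 104.187 − 79.1744 = 25.0122.

25.0122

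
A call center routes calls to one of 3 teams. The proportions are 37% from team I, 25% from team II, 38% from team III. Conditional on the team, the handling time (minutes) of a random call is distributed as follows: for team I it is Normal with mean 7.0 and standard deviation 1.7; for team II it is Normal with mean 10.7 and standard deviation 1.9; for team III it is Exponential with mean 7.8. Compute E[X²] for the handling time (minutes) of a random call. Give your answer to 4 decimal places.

For each component E[X²] = Var + (mean)², giving I: 51.89; II: 118.1; III: 121.68.
Overall E[X²] = 0.37·51.89 + 0.25·118.1 + 0.38·121.68 = 94.9627.

94.9627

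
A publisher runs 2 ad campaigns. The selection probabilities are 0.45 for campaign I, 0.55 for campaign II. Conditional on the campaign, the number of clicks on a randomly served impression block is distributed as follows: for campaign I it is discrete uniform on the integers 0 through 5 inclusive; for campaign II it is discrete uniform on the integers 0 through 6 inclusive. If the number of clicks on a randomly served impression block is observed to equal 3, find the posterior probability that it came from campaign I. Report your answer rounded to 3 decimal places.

0.488

Likelihoods P(X=3 | ·): I: 0.166667; II: 0.142857.
Posterior ∝ prior × likelihood. Numerator for I: 0.45·0.166667 = 0.075.
Normalizing constant: 0.45·0.166667 + 0.55·0.142857 = 0.153571.
P(I | observation) = 0.075 / 0.153571 = 0.488372.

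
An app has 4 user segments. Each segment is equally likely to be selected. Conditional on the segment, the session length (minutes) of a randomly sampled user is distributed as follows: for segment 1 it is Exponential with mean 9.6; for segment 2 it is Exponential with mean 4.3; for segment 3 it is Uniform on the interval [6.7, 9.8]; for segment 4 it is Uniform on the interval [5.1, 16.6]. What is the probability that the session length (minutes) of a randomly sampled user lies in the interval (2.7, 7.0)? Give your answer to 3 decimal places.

0.218

Conditional on each segment, P(2.7 < X < 7.0): 1: 0.272529; 2: 0.337368; 3: 0.0967742; 4: 0.165217.
By total probability, P(2.7 < X < 7.0) = 0.25·0.272529 + 0.25·0.337368 + 0.25·0.0967742 + 0.25·0.165217 = 0.217972.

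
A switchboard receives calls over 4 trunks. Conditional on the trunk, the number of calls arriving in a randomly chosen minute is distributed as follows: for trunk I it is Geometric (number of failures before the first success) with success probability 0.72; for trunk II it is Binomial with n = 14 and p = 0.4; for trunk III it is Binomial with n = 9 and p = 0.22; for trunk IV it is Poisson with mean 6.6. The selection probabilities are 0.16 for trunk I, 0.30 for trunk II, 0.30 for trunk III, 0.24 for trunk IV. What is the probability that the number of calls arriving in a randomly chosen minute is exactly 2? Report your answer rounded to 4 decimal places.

0.1175

Conditional on each trunk, P(X = 2): I: 0.056448; II: 0.031694; III: 0.306062; IV: 0.0296288.
By total probability, P(X = 2) = 0.16·0.056448 + 0.3·0.031694 + 0.3·0.306062 + 0.24·0.0296288 = 0.11747.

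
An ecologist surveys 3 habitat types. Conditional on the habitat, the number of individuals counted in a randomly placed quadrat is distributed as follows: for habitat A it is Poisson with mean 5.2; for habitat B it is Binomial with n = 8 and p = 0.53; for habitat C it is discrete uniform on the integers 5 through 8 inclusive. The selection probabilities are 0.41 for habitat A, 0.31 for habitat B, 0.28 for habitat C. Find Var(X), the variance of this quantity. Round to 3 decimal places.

Per component, A: μ=5.2, E[X²]=32.24; B: μ=4.24, E[X²]=19.9704; C: μ=6.5, E[X²]=43.5.
E[X] = 0.41·5.2 + 0.31·4.24 + 0.28·6.5 = 5.2664.
E[X²] = 0.41·32.24 + 0.31·19.9704 + 0.28·43.5 = 31.5892.
Var(X) = E[X²] − (E[X])² = 31.5892 − 27.735 = 3.85426.

3.854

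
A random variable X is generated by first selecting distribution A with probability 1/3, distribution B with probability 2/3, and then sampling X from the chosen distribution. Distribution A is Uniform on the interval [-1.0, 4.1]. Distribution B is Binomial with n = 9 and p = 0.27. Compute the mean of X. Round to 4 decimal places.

Component means — A: 1.55; B: 2.43.
E[X] = 0.333333·1.55 + 0.666667·2.43 = 2.13667.

2.1367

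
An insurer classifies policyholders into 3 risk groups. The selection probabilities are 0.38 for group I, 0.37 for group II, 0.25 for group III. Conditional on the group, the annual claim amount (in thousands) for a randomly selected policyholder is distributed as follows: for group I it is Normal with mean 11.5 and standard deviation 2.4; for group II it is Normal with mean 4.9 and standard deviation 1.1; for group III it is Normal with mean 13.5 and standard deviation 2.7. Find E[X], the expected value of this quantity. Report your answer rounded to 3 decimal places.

Component means — I: 11.5; II: 4.9; III: 13.5.
E[X] = 0.38·11.5 + 0.37·4.9 + 0.25·13.5 = 9.558.

9.558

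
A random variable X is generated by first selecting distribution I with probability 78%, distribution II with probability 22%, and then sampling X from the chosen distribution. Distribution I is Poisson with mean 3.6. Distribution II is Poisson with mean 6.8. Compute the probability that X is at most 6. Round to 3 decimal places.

0.828

Conditional on each component, P(X ≤ 6): I: 0.926727; II: 0.479916.
By total probability, P(X ≤ 6) = 0.78·0.926727 + 0.22·0.479916 = 0.828428.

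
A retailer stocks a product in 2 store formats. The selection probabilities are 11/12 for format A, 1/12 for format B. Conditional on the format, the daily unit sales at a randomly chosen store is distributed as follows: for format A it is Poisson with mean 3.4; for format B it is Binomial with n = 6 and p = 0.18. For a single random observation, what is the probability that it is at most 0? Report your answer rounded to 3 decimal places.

0.056

Conditional on each format, P(X ≤ 0): A: 0.0333733; B: 0.304007.
By total probability, P(X ≤ 0) = 0.916667·0.0333733 + 0.0833333·0.304007 = 0.0559261.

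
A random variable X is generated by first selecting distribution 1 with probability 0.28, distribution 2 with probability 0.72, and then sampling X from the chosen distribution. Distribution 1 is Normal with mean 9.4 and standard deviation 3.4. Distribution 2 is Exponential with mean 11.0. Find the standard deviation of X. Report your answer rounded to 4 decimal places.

Per component, 1: μ=9.4, E[X²]=99.92; 2: μ=11, E[X²]=242.
E[X] = 0.28·9.4 + 0.72·11 = 10.552.
E[X²] = 0.28·99.92 + 0.72·242 = 202.218.
Var(X) = E[X²] − (E[X])² = 202.218 − 111.345 = 90.8729.
SD(X) = √90.8729 = 9.53273.

9.5327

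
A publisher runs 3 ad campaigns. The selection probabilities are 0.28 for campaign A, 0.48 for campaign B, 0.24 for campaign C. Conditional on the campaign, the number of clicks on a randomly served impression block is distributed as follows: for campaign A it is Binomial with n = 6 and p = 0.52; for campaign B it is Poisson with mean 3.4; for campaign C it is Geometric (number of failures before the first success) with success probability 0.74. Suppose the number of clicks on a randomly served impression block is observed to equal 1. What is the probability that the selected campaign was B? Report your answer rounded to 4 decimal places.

0.4432

Likelihoods P(X=1 | ·): A: 0.0794988; B: 0.113469; C: 0.1924.
Posterior ∝ prior × likelihood. Numerator for B: 0.48·0.113469 = 0.0544652.
Normalizing constant: 0.28·0.0794988 + 0.48·0.113469 + 0.24·0.1924 = 0.122901.
P(B | observation) = 0.0544652 / 0.122901 = 0.443164.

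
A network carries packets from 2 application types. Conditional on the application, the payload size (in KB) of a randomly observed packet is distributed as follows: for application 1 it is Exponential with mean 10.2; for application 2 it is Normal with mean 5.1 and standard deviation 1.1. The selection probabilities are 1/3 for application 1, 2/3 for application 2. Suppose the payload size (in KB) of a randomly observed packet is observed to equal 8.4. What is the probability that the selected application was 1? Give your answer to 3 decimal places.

0.842

Likelihoods f(8.4 | ·): 1: 0.0430274; 2: 0.00402895.
Posterior ∝ prior × likelihood. Numerator for 1: 0.333333·0.0430274 = 0.0143425.
Normalizing constant: 0.333333·0.0430274 + 0.666667·0.00402895 = 0.0170285.
P(1 | observation) = 0.0143425 / 0.0170285 = 0.842266.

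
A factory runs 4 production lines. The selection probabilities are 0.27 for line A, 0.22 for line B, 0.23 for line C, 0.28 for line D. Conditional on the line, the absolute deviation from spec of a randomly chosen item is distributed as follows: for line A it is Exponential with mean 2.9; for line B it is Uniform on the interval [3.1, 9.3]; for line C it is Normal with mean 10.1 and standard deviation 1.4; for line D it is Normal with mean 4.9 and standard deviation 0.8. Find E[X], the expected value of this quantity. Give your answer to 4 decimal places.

Component means — A: 2.9; B: 6.2; C: 10.1; D: 4.9.
E[X] = 0.27·2.9 + 0.22·6.2 + 0.23·10.1 + 0.28·4.9 = 5.842.

5.8420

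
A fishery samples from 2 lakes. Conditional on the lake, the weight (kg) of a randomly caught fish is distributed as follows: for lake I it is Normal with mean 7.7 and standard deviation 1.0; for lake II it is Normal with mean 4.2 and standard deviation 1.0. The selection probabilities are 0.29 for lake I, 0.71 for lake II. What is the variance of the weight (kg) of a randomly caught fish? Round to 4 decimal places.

Per component, I: μ=7.7, E[X²]=60.29; II: μ=4.2, E[X²]=18.64.
E[X] = 0.29·7.7 + 0.71·4.2 = 5.215.
E[X²] = 0.29·60.29 + 0.71·18.64 = 30.7185.
Var(X) = E[X²] − (E[X])² = 30.7185 − 27.1962 = 3.52228.

3.5223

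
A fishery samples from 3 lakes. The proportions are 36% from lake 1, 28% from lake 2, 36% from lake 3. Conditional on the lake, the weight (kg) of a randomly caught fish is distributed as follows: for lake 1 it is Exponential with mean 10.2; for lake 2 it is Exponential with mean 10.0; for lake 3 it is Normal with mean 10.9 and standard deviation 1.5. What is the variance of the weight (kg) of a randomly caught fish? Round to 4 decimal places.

66.4136

Per component, 1: μ=10.2, E[X²]=208.08; 2: μ=10, E[X²]=200; 3: μ=10.9, E[X²]=121.06.
E[X] = 0.36·10.2 + 0.28·10 + 0.36·10.9 = 10.396.
E[X²] = 0.36·208.08 + 0.28·200 + 0.36·121.06 = 174.49.
Var(X) = E[X²] − (E[X])² = 174.49 − 108.077 = 66.4136.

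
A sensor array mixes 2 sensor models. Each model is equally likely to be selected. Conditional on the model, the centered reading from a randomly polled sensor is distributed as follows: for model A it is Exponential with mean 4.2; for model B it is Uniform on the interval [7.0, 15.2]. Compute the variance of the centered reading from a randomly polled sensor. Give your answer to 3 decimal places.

23.524

Per component, A: μ=4.2, E[X²]=35.28; B: μ=11.1, E[X²]=128.813.
E[X] = 0.5·4.2 + 0.5·11.1 = 7.65.
E[X²] = 0.5·35.28 + 0.5·128.813 = 82.0467.
Var(X) = E[X²] − (E[X])² = 82.0467 − 58.5225 = 23.5242.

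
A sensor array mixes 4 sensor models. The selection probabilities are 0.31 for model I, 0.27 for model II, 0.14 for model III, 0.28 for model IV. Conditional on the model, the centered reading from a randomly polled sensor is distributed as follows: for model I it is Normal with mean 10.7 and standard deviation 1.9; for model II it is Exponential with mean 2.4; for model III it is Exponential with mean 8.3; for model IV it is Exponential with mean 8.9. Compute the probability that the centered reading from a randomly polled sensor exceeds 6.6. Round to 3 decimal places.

0.519

Conditional on each model, P(X > 6.6): I: 0.984532; II: 0.0639279; III: 0.4515; IV: 0.476364.
By total probability, P(X > 6.6) = 0.31·0.984532 + 0.27·0.0639279 + 0.14·0.4515 + 0.28·0.476364 = 0.519057.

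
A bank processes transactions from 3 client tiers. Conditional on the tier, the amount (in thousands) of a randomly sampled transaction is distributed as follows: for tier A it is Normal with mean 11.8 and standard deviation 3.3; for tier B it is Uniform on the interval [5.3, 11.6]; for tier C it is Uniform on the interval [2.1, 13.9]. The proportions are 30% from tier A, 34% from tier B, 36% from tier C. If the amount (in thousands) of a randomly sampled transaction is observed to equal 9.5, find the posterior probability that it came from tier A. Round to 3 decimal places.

0.252

Likelihoods f(9.5 | ·): A: 0.0948229; B: 0.15873; C: 0.0847458.
Posterior ∝ prior × likelihood. Numerator for A: 0.3·0.0948229 = 0.0284469.
Normalizing constant: 0.3·0.0948229 + 0.34·0.15873 + 0.36·0.0847458 = 0.112924.
P(A | observation) = 0.0284469 / 0.112924 = 0.251913.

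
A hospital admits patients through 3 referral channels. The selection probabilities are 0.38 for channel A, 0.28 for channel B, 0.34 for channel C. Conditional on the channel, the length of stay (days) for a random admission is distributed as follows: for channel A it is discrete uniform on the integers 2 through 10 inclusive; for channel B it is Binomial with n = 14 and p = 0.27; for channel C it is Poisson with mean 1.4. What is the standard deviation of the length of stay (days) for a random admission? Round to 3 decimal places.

Per component, A: μ=6, E[X²]=42.6667; B: μ=3.78, E[X²]=17.0478; C: μ=1.4, E[X²]=3.36.
E[X] = 0.38·6 + 0.28·3.78 + 0.34·1.4 = 3.8144.
E[X²] = 0.38·42.6667 + 0.28·17.0478 + 0.34·3.36 = 22.1291.
Var(X) = E[X²] − (E[X])² = 22.1291 − 14.5496 = 7.57947.
SD(X) = √7.57947 = 2.75308.

2.753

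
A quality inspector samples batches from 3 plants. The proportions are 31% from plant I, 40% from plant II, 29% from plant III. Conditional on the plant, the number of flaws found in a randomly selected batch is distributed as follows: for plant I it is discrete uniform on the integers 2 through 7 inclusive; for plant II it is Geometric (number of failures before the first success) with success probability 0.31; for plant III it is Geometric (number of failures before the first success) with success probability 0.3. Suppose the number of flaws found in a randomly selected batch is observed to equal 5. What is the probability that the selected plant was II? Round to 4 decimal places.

Likelihoods P(X=5 | ·): I: 0.166667; II: 0.048485; III: 0.050421.
Posterior ∝ prior × likelihood. Numerator for II: 0.4·0.048485 = 0.019394.
Normalizing constant: 0.31·0.166667 + 0.4·0.048485 + 0.29·0.050421 = 0.0856827.
P(II | observation) = 0.019394 / 0.0856827 = 0.226346.

0.2263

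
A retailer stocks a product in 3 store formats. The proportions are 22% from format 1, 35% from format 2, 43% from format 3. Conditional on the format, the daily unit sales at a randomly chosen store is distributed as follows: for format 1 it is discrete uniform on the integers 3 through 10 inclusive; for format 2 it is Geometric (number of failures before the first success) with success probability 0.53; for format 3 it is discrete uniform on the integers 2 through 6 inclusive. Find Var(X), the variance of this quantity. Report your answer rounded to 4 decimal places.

7.0766

Per component, 1: μ=6.5, E[X²]=47.5; 2: μ=0.886792, E[X²]=2.45959; 3: μ=4, E[X²]=18.
E[X] = 0.22·6.5 + 0.35·0.886792 + 0.43·4 = 3.46038.
E[X²] = 0.22·47.5 + 0.35·2.45959 + 0.43·18 = 19.0509.
Var(X) = E[X²] − (E[X])² = 19.0509 − 11.9742 = 7.07665.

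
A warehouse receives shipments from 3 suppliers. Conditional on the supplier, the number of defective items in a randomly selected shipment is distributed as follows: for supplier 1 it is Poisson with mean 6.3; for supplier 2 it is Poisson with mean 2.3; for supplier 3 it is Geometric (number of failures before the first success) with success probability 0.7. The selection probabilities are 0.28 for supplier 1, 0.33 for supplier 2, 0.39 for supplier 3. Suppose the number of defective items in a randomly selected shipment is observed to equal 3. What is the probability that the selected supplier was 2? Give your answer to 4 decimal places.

0.6997

Likelihoods P(X=3 | ·): 1: 0.0765271; 2: 0.203308; 3: 0.0189.
Posterior ∝ prior × likelihood. Numerator for 2: 0.33·0.203308 = 0.0670917.
Normalizing constant: 0.28·0.0765271 + 0.33·0.203308 + 0.39·0.0189 = 0.0958903.
P(2 | observation) = 0.0670917 / 0.0958903 = 0.699672.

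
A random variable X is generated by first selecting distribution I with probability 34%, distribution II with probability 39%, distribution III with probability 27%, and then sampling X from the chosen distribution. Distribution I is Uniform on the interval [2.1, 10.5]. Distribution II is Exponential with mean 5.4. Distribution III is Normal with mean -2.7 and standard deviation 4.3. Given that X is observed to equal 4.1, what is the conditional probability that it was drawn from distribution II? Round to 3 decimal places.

0.415

Likelihoods f(4.1 | ·): I: 0.119048; II: 0.0866691; III: 0.0265704.
Posterior ∝ prior × likelihood. Numerator for II: 0.39·0.0866691 = 0.0338009.
Normalizing constant: 0.34·0.119048 + 0.39·0.0866691 + 0.27·0.0265704 = 0.0814511.
P(II | observation) = 0.0338009 / 0.0814511 = 0.414984.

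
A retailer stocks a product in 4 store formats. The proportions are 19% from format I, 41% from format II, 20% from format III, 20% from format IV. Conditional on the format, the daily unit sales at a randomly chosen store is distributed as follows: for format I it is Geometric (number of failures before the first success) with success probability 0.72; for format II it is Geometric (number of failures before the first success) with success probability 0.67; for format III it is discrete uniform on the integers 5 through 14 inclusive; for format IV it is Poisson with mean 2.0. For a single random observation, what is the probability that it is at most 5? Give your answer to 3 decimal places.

Conditional on each format, P(X ≤ 5): I: 0.999518; II: 0.998709; III: 0.1; IV: 0.983436.
By total probability, P(X ≤ 5) = 0.19·0.999518 + 0.41·0.998709 + 0.2·0.1 + 0.2·0.983436 = 0.816066.

0.816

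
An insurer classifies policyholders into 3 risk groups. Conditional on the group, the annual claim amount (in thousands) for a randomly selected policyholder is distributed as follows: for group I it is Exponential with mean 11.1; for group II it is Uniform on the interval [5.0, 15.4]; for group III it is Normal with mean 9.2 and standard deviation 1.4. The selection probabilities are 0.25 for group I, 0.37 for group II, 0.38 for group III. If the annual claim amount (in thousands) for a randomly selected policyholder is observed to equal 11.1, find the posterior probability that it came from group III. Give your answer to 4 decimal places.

0.4957

Likelihoods f(11.1 | ·): I: 0.0331423; II: 0.0961538; III: 0.113457.
Posterior ∝ prior × likelihood. Numerator for III: 0.38·0.113457 = 0.0431138.
Normalizing constant: 0.25·0.0331423 + 0.37·0.0961538 + 0.38·0.113457 = 0.0869763.
P(III | observation) = 0.0431138 / 0.0869763 = 0.495696.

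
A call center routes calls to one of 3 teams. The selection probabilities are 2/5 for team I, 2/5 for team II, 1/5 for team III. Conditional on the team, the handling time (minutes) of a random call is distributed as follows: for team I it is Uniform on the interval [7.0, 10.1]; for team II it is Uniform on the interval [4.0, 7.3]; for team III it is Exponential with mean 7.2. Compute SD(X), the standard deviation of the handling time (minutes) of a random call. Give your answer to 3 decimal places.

3.569

Per component, I: μ=8.55, E[X²]=73.9033; II: μ=5.65, E[X²]=32.83; III: μ=7.2, E[X²]=103.68.
E[X] = 0.4·8.55 + 0.4·5.65 + 0.2·7.2 = 7.12.
E[X²] = 0.4·73.9033 + 0.4·32.83 + 0.2·103.68 = 63.4293.
Var(X) = E[X²] − (E[X])² = 63.4293 − 50.6944 = 12.7349.
SD(X) = √12.7349 = 3.5686.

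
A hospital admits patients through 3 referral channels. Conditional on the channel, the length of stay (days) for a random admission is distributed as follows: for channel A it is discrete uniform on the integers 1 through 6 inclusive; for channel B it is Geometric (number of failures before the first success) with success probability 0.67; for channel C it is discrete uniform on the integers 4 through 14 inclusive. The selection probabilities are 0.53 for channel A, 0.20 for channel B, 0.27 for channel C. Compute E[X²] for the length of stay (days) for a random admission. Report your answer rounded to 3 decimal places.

For each component E[X²] = Var + (mean)², giving A: 15.1667; B: 0.977723; C: 91.
Overall E[X²] = 0.53·15.1667 + 0.2·0.977723 + 0.27·91 = 32.8039.

32.804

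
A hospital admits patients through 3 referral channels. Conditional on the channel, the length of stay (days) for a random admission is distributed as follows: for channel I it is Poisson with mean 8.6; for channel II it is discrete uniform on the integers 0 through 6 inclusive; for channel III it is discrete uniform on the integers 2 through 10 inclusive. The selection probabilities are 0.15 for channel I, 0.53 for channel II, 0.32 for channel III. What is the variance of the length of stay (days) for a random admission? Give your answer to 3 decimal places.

Per component, I: μ=8.6, E[X²]=82.56; II: μ=3, E[X²]=13; III: μ=6, E[X²]=42.6667.
E[X] = 0.15·8.6 + 0.53·3 + 0.32·6 = 4.8.
E[X²] = 0.15·82.56 + 0.53·13 + 0.32·42.6667 = 32.9273.
Var(X) = E[X²] − (E[X])² = 32.9273 − 23.04 = 9.88733.

9.887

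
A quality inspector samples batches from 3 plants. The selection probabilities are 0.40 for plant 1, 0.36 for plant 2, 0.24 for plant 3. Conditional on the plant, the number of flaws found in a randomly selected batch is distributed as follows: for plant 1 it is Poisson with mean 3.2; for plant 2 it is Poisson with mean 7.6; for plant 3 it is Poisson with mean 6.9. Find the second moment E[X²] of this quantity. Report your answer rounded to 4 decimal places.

41.9880

For each component E[X²] = Var + (mean)², giving 1: 13.44; 2: 65.36; 3: 54.51.
Overall E[X²] = 0.4·13.44 + 0.36·65.36 + 0.24·54.51 = 41.988.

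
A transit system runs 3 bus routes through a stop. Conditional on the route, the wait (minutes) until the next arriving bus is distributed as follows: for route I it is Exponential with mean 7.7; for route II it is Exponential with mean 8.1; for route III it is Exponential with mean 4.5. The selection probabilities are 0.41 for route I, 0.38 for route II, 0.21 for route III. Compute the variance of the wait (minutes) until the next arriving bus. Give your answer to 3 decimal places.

Per component, I: μ=7.7, E[X²]=118.58; II: μ=8.1, E[X²]=131.22; III: μ=4.5, E[X²]=40.5.
E[X] = 0.41·7.7 + 0.38·8.1 + 0.21·4.5 = 7.18.
E[X²] = 0.41·118.58 + 0.38·131.22 + 0.21·40.5 = 106.986.
Var(X) = E[X²] − (E[X])² = 106.986 − 51.5524 = 55.434.

55.434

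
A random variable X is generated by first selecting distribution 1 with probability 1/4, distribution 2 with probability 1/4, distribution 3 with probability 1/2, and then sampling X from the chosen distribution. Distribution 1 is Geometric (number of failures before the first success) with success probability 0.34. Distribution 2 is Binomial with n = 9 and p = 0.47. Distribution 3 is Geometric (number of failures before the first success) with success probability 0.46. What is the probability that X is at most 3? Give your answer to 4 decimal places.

Conditional on each component, P(X ≤ 3): 1: 0.810253; 2: 0.316352; 3: 0.914969.
By total probability, P(X ≤ 3) = 0.25·0.810253 + 0.25·0.316352 + 0.5·0.914969 = 0.739136.

0.7391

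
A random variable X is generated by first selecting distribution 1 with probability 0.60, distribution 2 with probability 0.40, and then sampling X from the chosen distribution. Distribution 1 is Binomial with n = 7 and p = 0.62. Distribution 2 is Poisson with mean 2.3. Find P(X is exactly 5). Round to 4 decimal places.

0.1882

Conditional on each component, P(X = 5): 1: 0.277808; 2: 0.053775.
By total probability, P(X = 5) = 0.6·0.277808 + 0.4·0.053775 = 0.188195.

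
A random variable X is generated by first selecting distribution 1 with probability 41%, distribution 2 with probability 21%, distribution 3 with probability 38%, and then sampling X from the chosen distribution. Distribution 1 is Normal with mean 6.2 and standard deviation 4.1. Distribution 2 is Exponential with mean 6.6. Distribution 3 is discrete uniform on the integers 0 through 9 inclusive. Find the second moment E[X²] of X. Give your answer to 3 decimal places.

For each component E[X²] = Var + (mean)², giving 1: 55.25; 2: 87.12; 3: 28.5.
Overall E[X²] = 0.41·55.25 + 0.21·87.12 + 0.38·28.5 = 51.7777.

51.778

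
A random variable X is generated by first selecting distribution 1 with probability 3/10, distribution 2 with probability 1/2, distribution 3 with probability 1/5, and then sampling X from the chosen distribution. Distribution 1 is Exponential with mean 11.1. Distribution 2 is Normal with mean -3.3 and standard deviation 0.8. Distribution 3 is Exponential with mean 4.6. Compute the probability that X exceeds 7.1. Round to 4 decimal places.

Conditional on each component, P(X > 7.1): 1: 0.527482; 2: 0; 3: 0.213637.
By total probability, P(X > 7.1) = 0.3·0.527482 + 0.5·0 + 0.2·0.213637 = 0.200972.

0.2010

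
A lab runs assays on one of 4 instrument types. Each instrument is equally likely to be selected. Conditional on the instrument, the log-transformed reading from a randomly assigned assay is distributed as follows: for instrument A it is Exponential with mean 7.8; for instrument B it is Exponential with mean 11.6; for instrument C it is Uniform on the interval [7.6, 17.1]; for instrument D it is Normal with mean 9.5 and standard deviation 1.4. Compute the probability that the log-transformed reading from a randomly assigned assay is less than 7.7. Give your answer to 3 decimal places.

Conditional on each instrument, P(X < 7.7): A: 0.627374; B: 0.485105; C: 0.0105263; D: 0.0992714.
By total probability, P(X < 7.7) = 0.25·0.627374 + 0.25·0.485105 + 0.25·0.0105263 + 0.25·0.0992714 = 0.305569.

0.306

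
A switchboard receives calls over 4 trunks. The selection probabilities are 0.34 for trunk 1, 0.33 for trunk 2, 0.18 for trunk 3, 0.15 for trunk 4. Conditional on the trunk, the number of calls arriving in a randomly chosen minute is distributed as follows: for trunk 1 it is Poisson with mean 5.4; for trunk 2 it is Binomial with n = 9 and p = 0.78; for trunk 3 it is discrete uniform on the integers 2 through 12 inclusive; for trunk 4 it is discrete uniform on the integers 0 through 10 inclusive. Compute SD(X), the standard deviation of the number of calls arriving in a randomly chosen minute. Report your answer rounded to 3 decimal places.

Per component, 1: μ=5.4, E[X²]=34.56; 2: μ=7.02, E[X²]=50.8248; 3: μ=7, E[X²]=59; 4: μ=5, E[X²]=35.
E[X] = 0.34·5.4 + 0.33·7.02 + 0.18·7 + 0.15·5 = 6.1626.
E[X²] = 0.34·34.56 + 0.33·50.8248 + 0.18·59 + 0.15·35 = 44.3926.
Var(X) = E[X²] − (E[X])² = 44.3926 − 37.9776 = 6.41495.
SD(X) = √6.41495 = 2.53277.

2.533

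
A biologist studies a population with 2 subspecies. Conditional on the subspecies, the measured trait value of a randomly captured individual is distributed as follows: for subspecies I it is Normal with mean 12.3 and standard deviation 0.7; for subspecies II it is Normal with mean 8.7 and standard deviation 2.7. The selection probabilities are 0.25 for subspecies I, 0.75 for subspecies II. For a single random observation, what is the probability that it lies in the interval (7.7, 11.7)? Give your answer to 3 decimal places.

Conditional on each subspecies, P(7.7 < X < 11.7): I: 0.195683; II: 0.511186.
By total probability, P(7.7 < X < 11.7) = 0.25·0.195683 + 0.75·0.511186 = 0.432311.

0.432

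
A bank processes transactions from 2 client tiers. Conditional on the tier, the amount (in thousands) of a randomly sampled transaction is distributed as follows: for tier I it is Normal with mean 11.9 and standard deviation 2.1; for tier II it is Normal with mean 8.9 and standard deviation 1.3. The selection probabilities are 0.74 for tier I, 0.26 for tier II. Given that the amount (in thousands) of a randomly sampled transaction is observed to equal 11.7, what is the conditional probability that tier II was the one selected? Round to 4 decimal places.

Likelihoods f(11.7 | ·): I: 0.189113; II: 0.0301723.
Posterior ∝ prior × likelihood. Numerator for II: 0.26·0.0301723 = 0.00784481.
Normalizing constant: 0.74·0.189113 + 0.26·0.0301723 = 0.147788.
P(II | observation) = 0.00784481 / 0.147788 = 0.0530814.

0.0531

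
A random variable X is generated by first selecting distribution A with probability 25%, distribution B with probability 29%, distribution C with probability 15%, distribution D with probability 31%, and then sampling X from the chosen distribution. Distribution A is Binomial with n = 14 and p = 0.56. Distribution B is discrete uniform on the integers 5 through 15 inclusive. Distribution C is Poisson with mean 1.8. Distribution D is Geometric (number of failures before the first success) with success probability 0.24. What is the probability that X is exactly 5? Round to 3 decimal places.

0.066

Conditional on each component, P(X = 5): A: 0.068152; B: 0.0909091; C: 0.0260286; D: 0.0608526.
By total probability, P(X = 5) = 0.25·0.068152 + 0.29·0.0909091 + 0.15·0.0260286 + 0.31·0.0608526 = 0.0661702.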